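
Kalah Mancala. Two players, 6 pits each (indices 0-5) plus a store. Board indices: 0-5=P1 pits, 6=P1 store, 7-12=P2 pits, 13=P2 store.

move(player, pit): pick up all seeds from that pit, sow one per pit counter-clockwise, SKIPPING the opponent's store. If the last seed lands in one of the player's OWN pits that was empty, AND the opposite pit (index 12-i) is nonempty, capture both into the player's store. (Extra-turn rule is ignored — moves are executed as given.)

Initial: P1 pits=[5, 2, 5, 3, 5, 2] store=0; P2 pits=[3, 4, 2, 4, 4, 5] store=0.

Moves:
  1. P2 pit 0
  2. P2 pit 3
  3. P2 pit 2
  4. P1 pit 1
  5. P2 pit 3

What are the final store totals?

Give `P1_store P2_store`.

Answer: 0 1

Derivation:
Move 1: P2 pit0 -> P1=[5,2,5,3,5,2](0) P2=[0,5,3,5,4,5](0)
Move 2: P2 pit3 -> P1=[6,3,5,3,5,2](0) P2=[0,5,3,0,5,6](1)
Move 3: P2 pit2 -> P1=[6,3,5,3,5,2](0) P2=[0,5,0,1,6,7](1)
Move 4: P1 pit1 -> P1=[6,0,6,4,6,2](0) P2=[0,5,0,1,6,7](1)
Move 5: P2 pit3 -> P1=[6,0,6,4,6,2](0) P2=[0,5,0,0,7,7](1)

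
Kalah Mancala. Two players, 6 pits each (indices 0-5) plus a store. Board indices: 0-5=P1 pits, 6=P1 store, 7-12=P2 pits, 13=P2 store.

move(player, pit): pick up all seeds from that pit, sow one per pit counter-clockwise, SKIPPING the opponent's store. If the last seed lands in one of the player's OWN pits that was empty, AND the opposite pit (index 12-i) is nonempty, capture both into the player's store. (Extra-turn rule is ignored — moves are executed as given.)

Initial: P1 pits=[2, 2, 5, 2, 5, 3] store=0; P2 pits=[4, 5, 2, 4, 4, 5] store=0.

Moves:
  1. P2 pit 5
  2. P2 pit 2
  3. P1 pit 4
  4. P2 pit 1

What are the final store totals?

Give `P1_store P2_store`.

Move 1: P2 pit5 -> P1=[3,3,6,3,5,3](0) P2=[4,5,2,4,4,0](1)
Move 2: P2 pit2 -> P1=[3,3,6,3,5,3](0) P2=[4,5,0,5,5,0](1)
Move 3: P1 pit4 -> P1=[3,3,6,3,0,4](1) P2=[5,6,1,5,5,0](1)
Move 4: P2 pit1 -> P1=[4,3,6,3,0,4](1) P2=[5,0,2,6,6,1](2)

Answer: 1 2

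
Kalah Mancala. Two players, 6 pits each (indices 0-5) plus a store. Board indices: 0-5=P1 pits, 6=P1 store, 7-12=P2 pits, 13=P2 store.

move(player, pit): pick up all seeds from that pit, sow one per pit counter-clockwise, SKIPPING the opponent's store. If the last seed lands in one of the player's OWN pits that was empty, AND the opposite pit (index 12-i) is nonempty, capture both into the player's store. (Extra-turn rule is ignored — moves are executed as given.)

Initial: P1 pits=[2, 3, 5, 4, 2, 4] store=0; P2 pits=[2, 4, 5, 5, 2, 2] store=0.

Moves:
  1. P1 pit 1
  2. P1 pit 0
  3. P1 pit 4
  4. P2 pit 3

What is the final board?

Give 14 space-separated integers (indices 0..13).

Answer: 1 2 7 5 0 5 1 3 4 5 0 3 3 1

Derivation:
Move 1: P1 pit1 -> P1=[2,0,6,5,3,4](0) P2=[2,4,5,5,2,2](0)
Move 2: P1 pit0 -> P1=[0,1,7,5,3,4](0) P2=[2,4,5,5,2,2](0)
Move 3: P1 pit4 -> P1=[0,1,7,5,0,5](1) P2=[3,4,5,5,2,2](0)
Move 4: P2 pit3 -> P1=[1,2,7,5,0,5](1) P2=[3,4,5,0,3,3](1)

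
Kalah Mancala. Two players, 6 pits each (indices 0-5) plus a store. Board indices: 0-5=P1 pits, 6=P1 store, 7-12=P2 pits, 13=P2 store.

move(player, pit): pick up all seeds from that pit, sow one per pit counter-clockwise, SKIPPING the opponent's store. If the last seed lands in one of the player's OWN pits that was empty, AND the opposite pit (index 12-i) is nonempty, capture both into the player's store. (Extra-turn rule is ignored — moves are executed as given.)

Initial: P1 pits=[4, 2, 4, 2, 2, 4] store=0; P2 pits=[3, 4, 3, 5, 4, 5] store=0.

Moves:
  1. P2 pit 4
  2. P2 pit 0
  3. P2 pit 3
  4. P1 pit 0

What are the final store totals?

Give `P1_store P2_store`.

Answer: 1 2

Derivation:
Move 1: P2 pit4 -> P1=[5,3,4,2,2,4](0) P2=[3,4,3,5,0,6](1)
Move 2: P2 pit0 -> P1=[5,3,4,2,2,4](0) P2=[0,5,4,6,0,6](1)
Move 3: P2 pit3 -> P1=[6,4,5,2,2,4](0) P2=[0,5,4,0,1,7](2)
Move 4: P1 pit0 -> P1=[0,5,6,3,3,5](1) P2=[0,5,4,0,1,7](2)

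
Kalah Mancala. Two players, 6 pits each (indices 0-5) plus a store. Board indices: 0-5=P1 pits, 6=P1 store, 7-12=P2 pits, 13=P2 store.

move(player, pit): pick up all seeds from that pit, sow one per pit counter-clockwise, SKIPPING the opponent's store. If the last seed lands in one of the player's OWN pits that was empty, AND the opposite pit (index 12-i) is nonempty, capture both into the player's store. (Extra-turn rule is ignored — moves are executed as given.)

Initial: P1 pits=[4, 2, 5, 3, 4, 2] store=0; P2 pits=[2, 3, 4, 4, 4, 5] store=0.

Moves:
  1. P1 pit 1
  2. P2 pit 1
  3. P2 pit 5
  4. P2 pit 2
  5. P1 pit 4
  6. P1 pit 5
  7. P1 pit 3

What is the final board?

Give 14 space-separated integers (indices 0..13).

Answer: 6 1 7 0 1 1 3 5 3 0 6 6 1 2

Derivation:
Move 1: P1 pit1 -> P1=[4,0,6,4,4,2](0) P2=[2,3,4,4,4,5](0)
Move 2: P2 pit1 -> P1=[4,0,6,4,4,2](0) P2=[2,0,5,5,5,5](0)
Move 3: P2 pit5 -> P1=[5,1,7,5,4,2](0) P2=[2,0,5,5,5,0](1)
Move 4: P2 pit2 -> P1=[6,1,7,5,4,2](0) P2=[2,0,0,6,6,1](2)
Move 5: P1 pit4 -> P1=[6,1,7,5,0,3](1) P2=[3,1,0,6,6,1](2)
Move 6: P1 pit5 -> P1=[6,1,7,5,0,0](2) P2=[4,2,0,6,6,1](2)
Move 7: P1 pit3 -> P1=[6,1,7,0,1,1](3) P2=[5,3,0,6,6,1](2)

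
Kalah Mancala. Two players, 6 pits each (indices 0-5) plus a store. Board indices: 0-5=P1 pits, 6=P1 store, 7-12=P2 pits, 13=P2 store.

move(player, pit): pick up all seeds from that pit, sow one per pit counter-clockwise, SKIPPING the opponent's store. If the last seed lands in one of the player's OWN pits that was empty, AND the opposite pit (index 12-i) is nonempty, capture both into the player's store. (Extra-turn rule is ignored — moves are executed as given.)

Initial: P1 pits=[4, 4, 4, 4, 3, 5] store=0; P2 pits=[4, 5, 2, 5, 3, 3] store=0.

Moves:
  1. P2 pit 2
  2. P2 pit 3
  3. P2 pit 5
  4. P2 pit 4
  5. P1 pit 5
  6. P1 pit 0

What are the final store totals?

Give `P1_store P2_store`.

Move 1: P2 pit2 -> P1=[4,4,4,4,3,5](0) P2=[4,5,0,6,4,3](0)
Move 2: P2 pit3 -> P1=[5,5,5,4,3,5](0) P2=[4,5,0,0,5,4](1)
Move 3: P2 pit5 -> P1=[6,6,6,4,3,5](0) P2=[4,5,0,0,5,0](2)
Move 4: P2 pit4 -> P1=[7,7,7,4,3,5](0) P2=[4,5,0,0,0,1](3)
Move 5: P1 pit5 -> P1=[7,7,7,4,3,0](1) P2=[5,6,1,1,0,1](3)
Move 6: P1 pit0 -> P1=[0,8,8,5,4,1](2) P2=[6,6,1,1,0,1](3)

Answer: 2 3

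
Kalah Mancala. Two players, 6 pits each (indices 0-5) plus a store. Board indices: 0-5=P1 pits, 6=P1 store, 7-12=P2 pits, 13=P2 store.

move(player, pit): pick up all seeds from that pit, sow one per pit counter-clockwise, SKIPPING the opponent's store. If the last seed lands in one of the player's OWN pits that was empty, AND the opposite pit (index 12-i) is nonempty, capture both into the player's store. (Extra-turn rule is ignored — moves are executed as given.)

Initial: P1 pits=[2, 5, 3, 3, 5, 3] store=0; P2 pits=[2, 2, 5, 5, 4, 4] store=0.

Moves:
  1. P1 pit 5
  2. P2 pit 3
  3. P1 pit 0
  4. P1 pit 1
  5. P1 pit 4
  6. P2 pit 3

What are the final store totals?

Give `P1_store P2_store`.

Move 1: P1 pit5 -> P1=[2,5,3,3,5,0](1) P2=[3,3,5,5,4,4](0)
Move 2: P2 pit3 -> P1=[3,6,3,3,5,0](1) P2=[3,3,5,0,5,5](1)
Move 3: P1 pit0 -> P1=[0,7,4,4,5,0](1) P2=[3,3,5,0,5,5](1)
Move 4: P1 pit1 -> P1=[0,0,5,5,6,1](2) P2=[4,4,5,0,5,5](1)
Move 5: P1 pit4 -> P1=[0,0,5,5,0,2](3) P2=[5,5,6,1,5,5](1)
Move 6: P2 pit3 -> P1=[0,0,5,5,0,2](3) P2=[5,5,6,0,6,5](1)

Answer: 3 1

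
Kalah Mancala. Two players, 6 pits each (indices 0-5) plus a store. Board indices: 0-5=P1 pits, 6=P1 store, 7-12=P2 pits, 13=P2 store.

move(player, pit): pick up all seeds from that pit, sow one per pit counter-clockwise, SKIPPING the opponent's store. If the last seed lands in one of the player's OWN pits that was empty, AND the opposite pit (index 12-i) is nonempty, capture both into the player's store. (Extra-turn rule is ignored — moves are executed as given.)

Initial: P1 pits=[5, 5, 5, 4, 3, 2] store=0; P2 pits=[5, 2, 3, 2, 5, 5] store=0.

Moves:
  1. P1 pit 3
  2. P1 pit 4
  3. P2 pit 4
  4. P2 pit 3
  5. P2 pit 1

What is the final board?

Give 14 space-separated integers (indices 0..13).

Move 1: P1 pit3 -> P1=[5,5,5,0,4,3](1) P2=[6,2,3,2,5,5](0)
Move 2: P1 pit4 -> P1=[5,5,5,0,0,4](2) P2=[7,3,3,2,5,5](0)
Move 3: P2 pit4 -> P1=[6,6,6,0,0,4](2) P2=[7,3,3,2,0,6](1)
Move 4: P2 pit3 -> P1=[6,6,6,0,0,4](2) P2=[7,3,3,0,1,7](1)
Move 5: P2 pit1 -> P1=[6,6,6,0,0,4](2) P2=[7,0,4,1,2,7](1)

Answer: 6 6 6 0 0 4 2 7 0 4 1 2 7 1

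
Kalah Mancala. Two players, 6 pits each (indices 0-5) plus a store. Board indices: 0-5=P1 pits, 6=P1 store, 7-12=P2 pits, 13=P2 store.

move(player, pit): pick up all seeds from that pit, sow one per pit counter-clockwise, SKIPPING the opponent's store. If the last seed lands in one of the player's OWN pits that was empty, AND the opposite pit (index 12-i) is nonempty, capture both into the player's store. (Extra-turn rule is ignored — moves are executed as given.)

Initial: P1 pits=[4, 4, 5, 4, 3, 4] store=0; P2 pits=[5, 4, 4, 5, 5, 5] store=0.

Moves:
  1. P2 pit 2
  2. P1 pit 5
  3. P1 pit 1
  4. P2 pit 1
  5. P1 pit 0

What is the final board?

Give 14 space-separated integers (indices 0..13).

Answer: 0 1 7 6 5 0 8 0 0 2 7 7 7 2

Derivation:
Move 1: P2 pit2 -> P1=[4,4,5,4,3,4](0) P2=[5,4,0,6,6,6](1)
Move 2: P1 pit5 -> P1=[4,4,5,4,3,0](1) P2=[6,5,1,6,6,6](1)
Move 3: P1 pit1 -> P1=[4,0,6,5,4,0](8) P2=[0,5,1,6,6,6](1)
Move 4: P2 pit1 -> P1=[4,0,6,5,4,0](8) P2=[0,0,2,7,7,7](2)
Move 5: P1 pit0 -> P1=[0,1,7,6,5,0](8) P2=[0,0,2,7,7,7](2)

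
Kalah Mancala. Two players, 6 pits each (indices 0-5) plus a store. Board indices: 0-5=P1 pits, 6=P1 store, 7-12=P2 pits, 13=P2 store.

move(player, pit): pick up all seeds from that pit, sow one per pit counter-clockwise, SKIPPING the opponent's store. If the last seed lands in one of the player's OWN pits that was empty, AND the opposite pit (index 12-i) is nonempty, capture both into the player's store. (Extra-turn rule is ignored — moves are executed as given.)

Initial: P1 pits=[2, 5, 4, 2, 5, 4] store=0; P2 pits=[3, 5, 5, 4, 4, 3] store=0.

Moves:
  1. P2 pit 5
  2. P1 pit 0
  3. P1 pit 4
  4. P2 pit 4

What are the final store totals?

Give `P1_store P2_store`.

Move 1: P2 pit5 -> P1=[3,6,4,2,5,4](0) P2=[3,5,5,4,4,0](1)
Move 2: P1 pit0 -> P1=[0,7,5,3,5,4](0) P2=[3,5,5,4,4,0](1)
Move 3: P1 pit4 -> P1=[0,7,5,3,0,5](1) P2=[4,6,6,4,4,0](1)
Move 4: P2 pit4 -> P1=[1,8,5,3,0,5](1) P2=[4,6,6,4,0,1](2)

Answer: 1 2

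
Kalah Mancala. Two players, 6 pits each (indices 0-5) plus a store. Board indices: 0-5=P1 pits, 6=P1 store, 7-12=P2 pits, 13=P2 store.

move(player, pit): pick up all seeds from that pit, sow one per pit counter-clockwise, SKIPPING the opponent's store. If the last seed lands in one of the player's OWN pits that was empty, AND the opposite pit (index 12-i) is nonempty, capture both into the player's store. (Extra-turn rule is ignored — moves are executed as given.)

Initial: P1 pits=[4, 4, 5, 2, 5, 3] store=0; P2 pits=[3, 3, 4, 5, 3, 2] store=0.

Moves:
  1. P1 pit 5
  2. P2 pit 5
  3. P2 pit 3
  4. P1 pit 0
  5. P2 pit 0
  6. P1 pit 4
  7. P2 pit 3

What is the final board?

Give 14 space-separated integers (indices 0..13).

Answer: 0 6 6 3 0 2 3 1 6 6 0 6 2 2

Derivation:
Move 1: P1 pit5 -> P1=[4,4,5,2,5,0](1) P2=[4,4,4,5,3,2](0)
Move 2: P2 pit5 -> P1=[5,4,5,2,5,0](1) P2=[4,4,4,5,3,0](1)
Move 3: P2 pit3 -> P1=[6,5,5,2,5,0](1) P2=[4,4,4,0,4,1](2)
Move 4: P1 pit0 -> P1=[0,6,6,3,6,1](2) P2=[4,4,4,0,4,1](2)
Move 5: P2 pit0 -> P1=[0,6,6,3,6,1](2) P2=[0,5,5,1,5,1](2)
Move 6: P1 pit4 -> P1=[0,6,6,3,0,2](3) P2=[1,6,6,2,5,1](2)
Move 7: P2 pit3 -> P1=[0,6,6,3,0,2](3) P2=[1,6,6,0,6,2](2)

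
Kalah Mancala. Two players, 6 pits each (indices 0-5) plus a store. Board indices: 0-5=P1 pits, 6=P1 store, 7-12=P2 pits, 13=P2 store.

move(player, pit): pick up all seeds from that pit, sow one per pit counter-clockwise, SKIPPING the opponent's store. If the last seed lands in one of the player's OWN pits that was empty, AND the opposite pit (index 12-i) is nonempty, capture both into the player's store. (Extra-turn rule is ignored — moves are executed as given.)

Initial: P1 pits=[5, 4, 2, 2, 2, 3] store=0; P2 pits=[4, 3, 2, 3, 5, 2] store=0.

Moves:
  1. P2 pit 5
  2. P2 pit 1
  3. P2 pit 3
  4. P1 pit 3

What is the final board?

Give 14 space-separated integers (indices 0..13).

Answer: 7 4 2 0 3 4 0 4 0 3 0 7 1 2

Derivation:
Move 1: P2 pit5 -> P1=[6,4,2,2,2,3](0) P2=[4,3,2,3,5,0](1)
Move 2: P2 pit1 -> P1=[6,4,2,2,2,3](0) P2=[4,0,3,4,6,0](1)
Move 3: P2 pit3 -> P1=[7,4,2,2,2,3](0) P2=[4,0,3,0,7,1](2)
Move 4: P1 pit3 -> P1=[7,4,2,0,3,4](0) P2=[4,0,3,0,7,1](2)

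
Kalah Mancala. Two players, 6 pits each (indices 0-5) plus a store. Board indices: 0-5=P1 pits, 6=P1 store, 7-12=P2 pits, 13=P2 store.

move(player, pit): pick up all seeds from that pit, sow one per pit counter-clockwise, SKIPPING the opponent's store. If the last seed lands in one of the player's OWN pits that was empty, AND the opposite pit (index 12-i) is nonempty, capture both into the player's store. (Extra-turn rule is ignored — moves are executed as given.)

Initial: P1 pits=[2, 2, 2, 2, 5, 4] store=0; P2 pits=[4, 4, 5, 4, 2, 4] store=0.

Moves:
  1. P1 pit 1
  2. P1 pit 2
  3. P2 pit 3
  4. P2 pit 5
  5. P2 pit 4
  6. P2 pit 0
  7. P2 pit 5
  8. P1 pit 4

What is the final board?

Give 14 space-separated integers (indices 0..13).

Answer: 5 0 1 5 0 6 1 1 6 7 2 0 0 6

Derivation:
Move 1: P1 pit1 -> P1=[2,0,3,3,5,4](0) P2=[4,4,5,4,2,4](0)
Move 2: P1 pit2 -> P1=[2,0,0,4,6,5](0) P2=[4,4,5,4,2,4](0)
Move 3: P2 pit3 -> P1=[3,0,0,4,6,5](0) P2=[4,4,5,0,3,5](1)
Move 4: P2 pit5 -> P1=[4,1,1,5,6,5](0) P2=[4,4,5,0,3,0](2)
Move 5: P2 pit4 -> P1=[5,1,1,5,6,5](0) P2=[4,4,5,0,0,1](3)
Move 6: P2 pit0 -> P1=[5,0,1,5,6,5](0) P2=[0,5,6,1,0,1](5)
Move 7: P2 pit5 -> P1=[5,0,1,5,6,5](0) P2=[0,5,6,1,0,0](6)
Move 8: P1 pit4 -> P1=[5,0,1,5,0,6](1) P2=[1,6,7,2,0,0](6)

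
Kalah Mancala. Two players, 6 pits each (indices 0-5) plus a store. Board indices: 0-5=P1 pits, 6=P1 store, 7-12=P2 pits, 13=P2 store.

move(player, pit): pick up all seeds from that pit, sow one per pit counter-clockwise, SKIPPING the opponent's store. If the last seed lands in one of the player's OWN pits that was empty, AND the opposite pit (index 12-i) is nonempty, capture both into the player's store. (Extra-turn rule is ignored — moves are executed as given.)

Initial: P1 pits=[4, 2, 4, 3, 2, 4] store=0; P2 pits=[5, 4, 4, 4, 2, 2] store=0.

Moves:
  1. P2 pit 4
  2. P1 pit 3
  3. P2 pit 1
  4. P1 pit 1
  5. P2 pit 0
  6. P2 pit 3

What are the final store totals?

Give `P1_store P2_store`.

Answer: 7 2

Derivation:
Move 1: P2 pit4 -> P1=[4,2,4,3,2,4](0) P2=[5,4,4,4,0,3](1)
Move 2: P1 pit3 -> P1=[4,2,4,0,3,5](1) P2=[5,4,4,4,0,3](1)
Move 3: P2 pit1 -> P1=[4,2,4,0,3,5](1) P2=[5,0,5,5,1,4](1)
Move 4: P1 pit1 -> P1=[4,0,5,0,3,5](7) P2=[5,0,0,5,1,4](1)
Move 5: P2 pit0 -> P1=[4,0,5,0,3,5](7) P2=[0,1,1,6,2,5](1)
Move 6: P2 pit3 -> P1=[5,1,6,0,3,5](7) P2=[0,1,1,0,3,6](2)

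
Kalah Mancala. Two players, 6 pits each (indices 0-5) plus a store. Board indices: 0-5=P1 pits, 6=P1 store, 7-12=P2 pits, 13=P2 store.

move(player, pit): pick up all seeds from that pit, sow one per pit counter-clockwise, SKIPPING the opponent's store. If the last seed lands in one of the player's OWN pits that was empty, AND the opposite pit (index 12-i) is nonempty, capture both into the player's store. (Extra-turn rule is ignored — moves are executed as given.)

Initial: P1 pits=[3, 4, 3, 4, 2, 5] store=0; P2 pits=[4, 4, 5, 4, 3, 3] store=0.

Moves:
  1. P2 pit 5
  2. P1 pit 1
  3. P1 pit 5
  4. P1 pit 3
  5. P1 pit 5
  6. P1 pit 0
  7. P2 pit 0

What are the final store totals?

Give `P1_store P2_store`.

Answer: 4 2

Derivation:
Move 1: P2 pit5 -> P1=[4,5,3,4,2,5](0) P2=[4,4,5,4,3,0](1)
Move 2: P1 pit1 -> P1=[4,0,4,5,3,6](1) P2=[4,4,5,4,3,0](1)
Move 3: P1 pit5 -> P1=[4,0,4,5,3,0](2) P2=[5,5,6,5,4,0](1)
Move 4: P1 pit3 -> P1=[4,0,4,0,4,1](3) P2=[6,6,6,5,4,0](1)
Move 5: P1 pit5 -> P1=[4,0,4,0,4,0](4) P2=[6,6,6,5,4,0](1)
Move 6: P1 pit0 -> P1=[0,1,5,1,5,0](4) P2=[6,6,6,5,4,0](1)
Move 7: P2 pit0 -> P1=[0,1,5,1,5,0](4) P2=[0,7,7,6,5,1](2)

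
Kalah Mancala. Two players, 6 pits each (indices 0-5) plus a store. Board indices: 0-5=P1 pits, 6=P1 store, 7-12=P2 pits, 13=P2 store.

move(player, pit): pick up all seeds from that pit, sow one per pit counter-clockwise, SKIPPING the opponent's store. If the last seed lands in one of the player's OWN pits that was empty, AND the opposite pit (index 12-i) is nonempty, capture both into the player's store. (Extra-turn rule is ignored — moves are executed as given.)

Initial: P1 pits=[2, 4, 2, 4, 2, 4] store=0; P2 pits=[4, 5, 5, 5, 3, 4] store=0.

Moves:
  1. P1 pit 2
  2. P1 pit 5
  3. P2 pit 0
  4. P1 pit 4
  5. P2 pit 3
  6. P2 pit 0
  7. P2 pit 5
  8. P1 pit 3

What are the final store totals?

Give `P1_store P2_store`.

Answer: 3 2

Derivation:
Move 1: P1 pit2 -> P1=[2,4,0,5,3,4](0) P2=[4,5,5,5,3,4](0)
Move 2: P1 pit5 -> P1=[2,4,0,5,3,0](1) P2=[5,6,6,5,3,4](0)
Move 3: P2 pit0 -> P1=[2,4,0,5,3,0](1) P2=[0,7,7,6,4,5](0)
Move 4: P1 pit4 -> P1=[2,4,0,5,0,1](2) P2=[1,7,7,6,4,5](0)
Move 5: P2 pit3 -> P1=[3,5,1,5,0,1](2) P2=[1,7,7,0,5,6](1)
Move 6: P2 pit0 -> P1=[3,5,1,5,0,1](2) P2=[0,8,7,0,5,6](1)
Move 7: P2 pit5 -> P1=[4,6,2,6,1,1](2) P2=[0,8,7,0,5,0](2)
Move 8: P1 pit3 -> P1=[4,6,2,0,2,2](3) P2=[1,9,8,0,5,0](2)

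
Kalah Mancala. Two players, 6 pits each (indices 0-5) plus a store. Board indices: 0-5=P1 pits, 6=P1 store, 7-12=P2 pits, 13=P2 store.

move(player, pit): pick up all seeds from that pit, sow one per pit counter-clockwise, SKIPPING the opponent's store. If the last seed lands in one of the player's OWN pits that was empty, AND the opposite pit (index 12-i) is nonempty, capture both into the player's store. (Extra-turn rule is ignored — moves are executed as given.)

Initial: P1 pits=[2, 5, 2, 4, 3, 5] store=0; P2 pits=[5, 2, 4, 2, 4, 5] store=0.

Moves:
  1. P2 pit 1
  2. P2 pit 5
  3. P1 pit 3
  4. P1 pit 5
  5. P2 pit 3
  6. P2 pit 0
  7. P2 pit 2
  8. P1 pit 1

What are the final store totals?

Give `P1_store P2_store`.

Answer: 3 4

Derivation:
Move 1: P2 pit1 -> P1=[2,5,2,4,3,5](0) P2=[5,0,5,3,4,5](0)
Move 2: P2 pit5 -> P1=[3,6,3,5,3,5](0) P2=[5,0,5,3,4,0](1)
Move 3: P1 pit3 -> P1=[3,6,3,0,4,6](1) P2=[6,1,5,3,4,0](1)
Move 4: P1 pit5 -> P1=[3,6,3,0,4,0](2) P2=[7,2,6,4,5,0](1)
Move 5: P2 pit3 -> P1=[4,6,3,0,4,0](2) P2=[7,2,6,0,6,1](2)
Move 6: P2 pit0 -> P1=[5,6,3,0,4,0](2) P2=[0,3,7,1,7,2](3)
Move 7: P2 pit2 -> P1=[6,7,4,0,4,0](2) P2=[0,3,0,2,8,3](4)
Move 8: P1 pit1 -> P1=[6,0,5,1,5,1](3) P2=[1,4,0,2,8,3](4)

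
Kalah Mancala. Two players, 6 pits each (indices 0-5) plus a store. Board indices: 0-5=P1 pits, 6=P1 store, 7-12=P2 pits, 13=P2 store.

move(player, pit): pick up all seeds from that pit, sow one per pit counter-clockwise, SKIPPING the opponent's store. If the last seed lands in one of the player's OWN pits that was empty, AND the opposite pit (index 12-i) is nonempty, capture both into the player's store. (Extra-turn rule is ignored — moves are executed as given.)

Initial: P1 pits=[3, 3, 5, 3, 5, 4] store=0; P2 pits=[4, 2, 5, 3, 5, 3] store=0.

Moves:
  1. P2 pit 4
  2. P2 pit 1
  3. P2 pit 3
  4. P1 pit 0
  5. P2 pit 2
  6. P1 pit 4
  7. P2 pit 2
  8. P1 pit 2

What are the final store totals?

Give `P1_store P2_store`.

Answer: 2 3

Derivation:
Move 1: P2 pit4 -> P1=[4,4,6,3,5,4](0) P2=[4,2,5,3,0,4](1)
Move 2: P2 pit1 -> P1=[4,4,6,3,5,4](0) P2=[4,0,6,4,0,4](1)
Move 3: P2 pit3 -> P1=[5,4,6,3,5,4](0) P2=[4,0,6,0,1,5](2)
Move 4: P1 pit0 -> P1=[0,5,7,4,6,5](0) P2=[4,0,6,0,1,5](2)
Move 5: P2 pit2 -> P1=[1,6,7,4,6,5](0) P2=[4,0,0,1,2,6](3)
Move 6: P1 pit4 -> P1=[1,6,7,4,0,6](1) P2=[5,1,1,2,2,6](3)
Move 7: P2 pit2 -> P1=[1,6,7,4,0,6](1) P2=[5,1,0,3,2,6](3)
Move 8: P1 pit2 -> P1=[1,6,0,5,1,7](2) P2=[6,2,1,3,2,6](3)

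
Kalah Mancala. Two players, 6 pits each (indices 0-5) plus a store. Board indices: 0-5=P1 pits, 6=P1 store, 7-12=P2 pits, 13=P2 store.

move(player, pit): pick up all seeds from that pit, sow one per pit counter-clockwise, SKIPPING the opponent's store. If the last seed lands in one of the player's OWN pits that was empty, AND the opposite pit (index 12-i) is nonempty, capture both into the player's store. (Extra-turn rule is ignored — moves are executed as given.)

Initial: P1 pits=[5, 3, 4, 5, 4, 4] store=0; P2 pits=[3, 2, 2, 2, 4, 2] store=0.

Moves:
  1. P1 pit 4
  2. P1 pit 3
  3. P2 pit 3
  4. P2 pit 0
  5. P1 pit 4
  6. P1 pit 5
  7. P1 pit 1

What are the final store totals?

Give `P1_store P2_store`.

Answer: 10 0

Derivation:
Move 1: P1 pit4 -> P1=[5,3,4,5,0,5](1) P2=[4,3,2,2,4,2](0)
Move 2: P1 pit3 -> P1=[5,3,4,0,1,6](2) P2=[5,4,2,2,4,2](0)
Move 3: P2 pit3 -> P1=[5,3,4,0,1,6](2) P2=[5,4,2,0,5,3](0)
Move 4: P2 pit0 -> P1=[5,3,4,0,1,6](2) P2=[0,5,3,1,6,4](0)
Move 5: P1 pit4 -> P1=[5,3,4,0,0,7](2) P2=[0,5,3,1,6,4](0)
Move 6: P1 pit5 -> P1=[5,3,4,0,0,0](3) P2=[1,6,4,2,7,5](0)
Move 7: P1 pit1 -> P1=[5,0,5,1,0,0](10) P2=[1,0,4,2,7,5](0)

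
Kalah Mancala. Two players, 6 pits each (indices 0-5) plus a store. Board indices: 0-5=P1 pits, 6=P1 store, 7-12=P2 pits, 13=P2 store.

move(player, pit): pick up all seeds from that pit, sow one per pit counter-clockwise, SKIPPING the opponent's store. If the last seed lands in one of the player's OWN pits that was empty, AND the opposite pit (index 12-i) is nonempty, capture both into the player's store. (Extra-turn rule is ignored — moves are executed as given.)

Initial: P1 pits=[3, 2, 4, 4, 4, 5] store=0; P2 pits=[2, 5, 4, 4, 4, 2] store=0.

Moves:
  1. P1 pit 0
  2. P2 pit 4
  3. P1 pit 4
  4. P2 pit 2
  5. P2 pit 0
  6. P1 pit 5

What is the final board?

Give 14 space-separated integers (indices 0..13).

Answer: 1 4 5 5 0 0 2 1 8 2 7 2 4 2

Derivation:
Move 1: P1 pit0 -> P1=[0,3,5,5,4,5](0) P2=[2,5,4,4,4,2](0)
Move 2: P2 pit4 -> P1=[1,4,5,5,4,5](0) P2=[2,5,4,4,0,3](1)
Move 3: P1 pit4 -> P1=[1,4,5,5,0,6](1) P2=[3,6,4,4,0,3](1)
Move 4: P2 pit2 -> P1=[1,4,5,5,0,6](1) P2=[3,6,0,5,1,4](2)
Move 5: P2 pit0 -> P1=[1,4,5,5,0,6](1) P2=[0,7,1,6,1,4](2)
Move 6: P1 pit5 -> P1=[1,4,5,5,0,0](2) P2=[1,8,2,7,2,4](2)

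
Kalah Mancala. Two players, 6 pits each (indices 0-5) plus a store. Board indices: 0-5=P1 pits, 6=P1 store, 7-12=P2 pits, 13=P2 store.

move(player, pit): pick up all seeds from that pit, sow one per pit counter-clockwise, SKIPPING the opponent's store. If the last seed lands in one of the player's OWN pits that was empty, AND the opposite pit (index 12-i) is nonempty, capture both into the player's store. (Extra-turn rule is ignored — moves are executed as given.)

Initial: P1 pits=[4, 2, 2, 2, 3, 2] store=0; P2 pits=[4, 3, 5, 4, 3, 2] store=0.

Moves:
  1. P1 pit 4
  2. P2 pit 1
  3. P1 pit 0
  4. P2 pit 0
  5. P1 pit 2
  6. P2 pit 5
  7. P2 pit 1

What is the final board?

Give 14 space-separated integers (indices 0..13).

Move 1: P1 pit4 -> P1=[4,2,2,2,0,3](1) P2=[5,3,5,4,3,2](0)
Move 2: P2 pit1 -> P1=[4,2,2,2,0,3](1) P2=[5,0,6,5,4,2](0)
Move 3: P1 pit0 -> P1=[0,3,3,3,1,3](1) P2=[5,0,6,5,4,2](0)
Move 4: P2 pit0 -> P1=[0,3,3,3,1,3](1) P2=[0,1,7,6,5,3](0)
Move 5: P1 pit2 -> P1=[0,3,0,4,2,4](1) P2=[0,1,7,6,5,3](0)
Move 6: P2 pit5 -> P1=[1,4,0,4,2,4](1) P2=[0,1,7,6,5,0](1)
Move 7: P2 pit1 -> P1=[1,4,0,4,2,4](1) P2=[0,0,8,6,5,0](1)

Answer: 1 4 0 4 2 4 1 0 0 8 6 5 0 1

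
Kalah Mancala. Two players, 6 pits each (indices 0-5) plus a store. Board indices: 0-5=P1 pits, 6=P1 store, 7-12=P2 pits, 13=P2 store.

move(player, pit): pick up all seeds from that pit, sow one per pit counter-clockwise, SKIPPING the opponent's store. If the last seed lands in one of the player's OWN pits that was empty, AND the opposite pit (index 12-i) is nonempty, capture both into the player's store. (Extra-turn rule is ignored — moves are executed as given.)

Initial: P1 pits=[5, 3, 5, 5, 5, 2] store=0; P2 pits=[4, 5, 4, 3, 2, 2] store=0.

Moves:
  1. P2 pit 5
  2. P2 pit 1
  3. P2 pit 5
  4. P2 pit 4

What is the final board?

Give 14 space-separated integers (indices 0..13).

Move 1: P2 pit5 -> P1=[6,3,5,5,5,2](0) P2=[4,5,4,3,2,0](1)
Move 2: P2 pit1 -> P1=[6,3,5,5,5,2](0) P2=[4,0,5,4,3,1](2)
Move 3: P2 pit5 -> P1=[6,3,5,5,5,2](0) P2=[4,0,5,4,3,0](3)
Move 4: P2 pit4 -> P1=[7,3,5,5,5,2](0) P2=[4,0,5,4,0,1](4)

Answer: 7 3 5 5 5 2 0 4 0 5 4 0 1 4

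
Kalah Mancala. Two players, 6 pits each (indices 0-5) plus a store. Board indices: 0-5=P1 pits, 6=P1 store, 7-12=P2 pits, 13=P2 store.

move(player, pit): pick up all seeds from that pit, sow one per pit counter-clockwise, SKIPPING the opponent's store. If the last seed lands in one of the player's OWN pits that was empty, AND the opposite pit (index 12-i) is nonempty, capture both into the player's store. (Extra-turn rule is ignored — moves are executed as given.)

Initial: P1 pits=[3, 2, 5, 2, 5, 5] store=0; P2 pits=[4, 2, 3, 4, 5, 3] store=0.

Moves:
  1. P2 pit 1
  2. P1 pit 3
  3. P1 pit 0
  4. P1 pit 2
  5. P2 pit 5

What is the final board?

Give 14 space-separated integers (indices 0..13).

Move 1: P2 pit1 -> P1=[3,2,5,2,5,5](0) P2=[4,0,4,5,5,3](0)
Move 2: P1 pit3 -> P1=[3,2,5,0,6,6](0) P2=[4,0,4,5,5,3](0)
Move 3: P1 pit0 -> P1=[0,3,6,0,6,6](5) P2=[4,0,0,5,5,3](0)
Move 4: P1 pit2 -> P1=[0,3,0,1,7,7](6) P2=[5,1,0,5,5,3](0)
Move 5: P2 pit5 -> P1=[1,4,0,1,7,7](6) P2=[5,1,0,5,5,0](1)

Answer: 1 4 0 1 7 7 6 5 1 0 5 5 0 1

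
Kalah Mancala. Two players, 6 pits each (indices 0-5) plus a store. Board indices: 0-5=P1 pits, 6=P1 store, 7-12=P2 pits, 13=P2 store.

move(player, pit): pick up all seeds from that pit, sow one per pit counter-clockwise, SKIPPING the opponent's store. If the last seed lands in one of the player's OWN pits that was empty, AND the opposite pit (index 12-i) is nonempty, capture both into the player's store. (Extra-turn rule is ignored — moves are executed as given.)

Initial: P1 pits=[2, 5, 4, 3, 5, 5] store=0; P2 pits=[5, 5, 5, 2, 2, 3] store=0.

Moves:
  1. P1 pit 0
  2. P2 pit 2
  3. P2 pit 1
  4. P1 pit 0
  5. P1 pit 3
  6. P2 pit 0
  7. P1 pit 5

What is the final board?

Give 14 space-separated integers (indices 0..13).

Answer: 0 7 5 0 6 0 2 1 2 3 6 6 6 2

Derivation:
Move 1: P1 pit0 -> P1=[0,6,5,3,5,5](0) P2=[5,5,5,2,2,3](0)
Move 2: P2 pit2 -> P1=[1,6,5,3,5,5](0) P2=[5,5,0,3,3,4](1)
Move 3: P2 pit1 -> P1=[1,6,5,3,5,5](0) P2=[5,0,1,4,4,5](2)
Move 4: P1 pit0 -> P1=[0,7,5,3,5,5](0) P2=[5,0,1,4,4,5](2)
Move 5: P1 pit3 -> P1=[0,7,5,0,6,6](1) P2=[5,0,1,4,4,5](2)
Move 6: P2 pit0 -> P1=[0,7,5,0,6,6](1) P2=[0,1,2,5,5,6](2)
Move 7: P1 pit5 -> P1=[0,7,5,0,6,0](2) P2=[1,2,3,6,6,6](2)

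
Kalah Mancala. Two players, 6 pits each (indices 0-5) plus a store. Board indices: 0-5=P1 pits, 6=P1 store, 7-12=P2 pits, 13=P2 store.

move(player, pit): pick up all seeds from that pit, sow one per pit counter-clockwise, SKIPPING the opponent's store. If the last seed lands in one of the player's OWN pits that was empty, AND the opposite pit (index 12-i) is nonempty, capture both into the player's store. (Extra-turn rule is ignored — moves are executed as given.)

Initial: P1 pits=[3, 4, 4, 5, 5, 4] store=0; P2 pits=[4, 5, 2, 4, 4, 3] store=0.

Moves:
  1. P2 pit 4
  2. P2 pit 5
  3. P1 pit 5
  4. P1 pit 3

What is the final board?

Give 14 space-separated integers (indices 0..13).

Move 1: P2 pit4 -> P1=[4,5,4,5,5,4](0) P2=[4,5,2,4,0,4](1)
Move 2: P2 pit5 -> P1=[5,6,5,5,5,4](0) P2=[4,5,2,4,0,0](2)
Move 3: P1 pit5 -> P1=[5,6,5,5,5,0](1) P2=[5,6,3,4,0,0](2)
Move 4: P1 pit3 -> P1=[5,6,5,0,6,1](2) P2=[6,7,3,4,0,0](2)

Answer: 5 6 5 0 6 1 2 6 7 3 4 0 0 2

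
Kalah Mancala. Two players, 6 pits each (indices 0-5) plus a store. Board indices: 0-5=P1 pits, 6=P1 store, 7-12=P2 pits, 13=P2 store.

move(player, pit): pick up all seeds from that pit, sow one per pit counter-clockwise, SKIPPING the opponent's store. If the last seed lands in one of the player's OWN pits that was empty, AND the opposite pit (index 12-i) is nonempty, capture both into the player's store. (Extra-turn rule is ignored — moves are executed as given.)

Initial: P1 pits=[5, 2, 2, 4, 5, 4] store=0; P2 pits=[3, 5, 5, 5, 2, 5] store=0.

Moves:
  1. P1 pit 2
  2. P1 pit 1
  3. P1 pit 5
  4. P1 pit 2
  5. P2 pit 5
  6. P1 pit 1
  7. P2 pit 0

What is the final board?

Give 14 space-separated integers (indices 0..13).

Answer: 6 0 2 8 6 0 1 0 7 7 6 3 0 1

Derivation:
Move 1: P1 pit2 -> P1=[5,2,0,5,6,4](0) P2=[3,5,5,5,2,5](0)
Move 2: P1 pit1 -> P1=[5,0,1,6,6,4](0) P2=[3,5,5,5,2,5](0)
Move 3: P1 pit5 -> P1=[5,0,1,6,6,0](1) P2=[4,6,6,5,2,5](0)
Move 4: P1 pit2 -> P1=[5,0,0,7,6,0](1) P2=[4,6,6,5,2,5](0)
Move 5: P2 pit5 -> P1=[6,1,1,8,6,0](1) P2=[4,6,6,5,2,0](1)
Move 6: P1 pit1 -> P1=[6,0,2,8,6,0](1) P2=[4,6,6,5,2,0](1)
Move 7: P2 pit0 -> P1=[6,0,2,8,6,0](1) P2=[0,7,7,6,3,0](1)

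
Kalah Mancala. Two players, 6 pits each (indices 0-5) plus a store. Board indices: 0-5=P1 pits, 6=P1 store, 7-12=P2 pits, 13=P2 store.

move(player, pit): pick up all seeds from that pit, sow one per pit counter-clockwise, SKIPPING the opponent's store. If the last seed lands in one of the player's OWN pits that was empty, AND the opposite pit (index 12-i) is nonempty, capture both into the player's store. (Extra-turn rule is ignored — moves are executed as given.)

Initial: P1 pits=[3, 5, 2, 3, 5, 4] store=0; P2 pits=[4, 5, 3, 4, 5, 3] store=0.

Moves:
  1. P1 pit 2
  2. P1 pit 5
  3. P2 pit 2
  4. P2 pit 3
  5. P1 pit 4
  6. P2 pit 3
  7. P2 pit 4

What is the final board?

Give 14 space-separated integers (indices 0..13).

Move 1: P1 pit2 -> P1=[3,5,0,4,6,4](0) P2=[4,5,3,4,5,3](0)
Move 2: P1 pit5 -> P1=[3,5,0,4,6,0](1) P2=[5,6,4,4,5,3](0)
Move 3: P2 pit2 -> P1=[3,5,0,4,6,0](1) P2=[5,6,0,5,6,4](1)
Move 4: P2 pit3 -> P1=[4,6,0,4,6,0](1) P2=[5,6,0,0,7,5](2)
Move 5: P1 pit4 -> P1=[4,6,0,4,0,1](2) P2=[6,7,1,1,7,5](2)
Move 6: P2 pit3 -> P1=[4,6,0,4,0,1](2) P2=[6,7,1,0,8,5](2)
Move 7: P2 pit4 -> P1=[5,7,1,5,1,2](2) P2=[6,7,1,0,0,6](3)

Answer: 5 7 1 5 1 2 2 6 7 1 0 0 6 3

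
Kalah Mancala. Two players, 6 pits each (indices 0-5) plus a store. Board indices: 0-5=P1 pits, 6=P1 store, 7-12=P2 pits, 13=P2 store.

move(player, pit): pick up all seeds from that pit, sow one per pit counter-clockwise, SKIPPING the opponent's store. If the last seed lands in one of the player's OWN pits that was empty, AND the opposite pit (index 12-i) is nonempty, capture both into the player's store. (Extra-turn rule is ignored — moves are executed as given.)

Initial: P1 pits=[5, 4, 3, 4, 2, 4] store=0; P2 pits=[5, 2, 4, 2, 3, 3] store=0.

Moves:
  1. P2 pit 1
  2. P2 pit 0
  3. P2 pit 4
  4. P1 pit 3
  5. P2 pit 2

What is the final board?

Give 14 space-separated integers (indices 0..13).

Answer: 7 6 3 0 3 5 1 1 1 0 5 1 6 2

Derivation:
Move 1: P2 pit1 -> P1=[5,4,3,4,2,4](0) P2=[5,0,5,3,3,3](0)
Move 2: P2 pit0 -> P1=[5,4,3,4,2,4](0) P2=[0,1,6,4,4,4](0)
Move 3: P2 pit4 -> P1=[6,5,3,4,2,4](0) P2=[0,1,6,4,0,5](1)
Move 4: P1 pit3 -> P1=[6,5,3,0,3,5](1) P2=[1,1,6,4,0,5](1)
Move 5: P2 pit2 -> P1=[7,6,3,0,3,5](1) P2=[1,1,0,5,1,6](2)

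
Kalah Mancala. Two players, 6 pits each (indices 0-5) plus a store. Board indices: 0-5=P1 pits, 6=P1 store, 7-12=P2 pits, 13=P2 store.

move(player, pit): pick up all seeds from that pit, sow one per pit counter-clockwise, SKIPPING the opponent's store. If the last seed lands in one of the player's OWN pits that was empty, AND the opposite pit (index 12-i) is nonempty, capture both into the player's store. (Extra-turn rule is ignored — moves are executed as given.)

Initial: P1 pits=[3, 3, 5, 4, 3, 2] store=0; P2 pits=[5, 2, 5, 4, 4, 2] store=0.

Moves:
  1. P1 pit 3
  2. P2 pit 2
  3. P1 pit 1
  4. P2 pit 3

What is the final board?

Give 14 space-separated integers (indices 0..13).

Move 1: P1 pit3 -> P1=[3,3,5,0,4,3](1) P2=[6,2,5,4,4,2](0)
Move 2: P2 pit2 -> P1=[4,3,5,0,4,3](1) P2=[6,2,0,5,5,3](1)
Move 3: P1 pit1 -> P1=[4,0,6,1,5,3](1) P2=[6,2,0,5,5,3](1)
Move 4: P2 pit3 -> P1=[5,1,6,1,5,3](1) P2=[6,2,0,0,6,4](2)

Answer: 5 1 6 1 5 3 1 6 2 0 0 6 4 2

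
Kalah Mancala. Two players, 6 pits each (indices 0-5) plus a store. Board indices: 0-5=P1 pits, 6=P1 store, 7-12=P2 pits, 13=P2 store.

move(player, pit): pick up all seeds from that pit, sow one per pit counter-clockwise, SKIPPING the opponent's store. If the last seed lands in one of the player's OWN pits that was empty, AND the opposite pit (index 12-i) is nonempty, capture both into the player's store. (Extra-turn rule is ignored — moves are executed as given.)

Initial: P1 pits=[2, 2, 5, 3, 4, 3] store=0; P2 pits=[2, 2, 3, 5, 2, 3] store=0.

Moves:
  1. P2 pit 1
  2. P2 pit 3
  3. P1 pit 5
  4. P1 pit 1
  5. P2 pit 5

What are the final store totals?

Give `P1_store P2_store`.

Answer: 1 2

Derivation:
Move 1: P2 pit1 -> P1=[2,2,5,3,4,3](0) P2=[2,0,4,6,2,3](0)
Move 2: P2 pit3 -> P1=[3,3,6,3,4,3](0) P2=[2,0,4,0,3,4](1)
Move 3: P1 pit5 -> P1=[3,3,6,3,4,0](1) P2=[3,1,4,0,3,4](1)
Move 4: P1 pit1 -> P1=[3,0,7,4,5,0](1) P2=[3,1,4,0,3,4](1)
Move 5: P2 pit5 -> P1=[4,1,8,4,5,0](1) P2=[3,1,4,0,3,0](2)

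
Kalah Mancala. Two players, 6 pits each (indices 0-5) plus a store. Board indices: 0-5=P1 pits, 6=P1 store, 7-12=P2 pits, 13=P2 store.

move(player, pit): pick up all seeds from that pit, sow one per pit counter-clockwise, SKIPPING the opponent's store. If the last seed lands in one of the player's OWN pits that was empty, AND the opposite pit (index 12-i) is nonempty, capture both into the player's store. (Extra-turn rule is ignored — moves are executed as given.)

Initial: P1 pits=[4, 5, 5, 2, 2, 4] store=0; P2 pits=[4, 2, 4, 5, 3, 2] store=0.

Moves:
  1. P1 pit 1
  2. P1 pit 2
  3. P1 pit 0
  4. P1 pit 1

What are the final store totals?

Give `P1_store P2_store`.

Answer: 2 0

Derivation:
Move 1: P1 pit1 -> P1=[4,0,6,3,3,5](1) P2=[4,2,4,5,3,2](0)
Move 2: P1 pit2 -> P1=[4,0,0,4,4,6](2) P2=[5,3,4,5,3,2](0)
Move 3: P1 pit0 -> P1=[0,1,1,5,5,6](2) P2=[5,3,4,5,3,2](0)
Move 4: P1 pit1 -> P1=[0,0,2,5,5,6](2) P2=[5,3,4,5,3,2](0)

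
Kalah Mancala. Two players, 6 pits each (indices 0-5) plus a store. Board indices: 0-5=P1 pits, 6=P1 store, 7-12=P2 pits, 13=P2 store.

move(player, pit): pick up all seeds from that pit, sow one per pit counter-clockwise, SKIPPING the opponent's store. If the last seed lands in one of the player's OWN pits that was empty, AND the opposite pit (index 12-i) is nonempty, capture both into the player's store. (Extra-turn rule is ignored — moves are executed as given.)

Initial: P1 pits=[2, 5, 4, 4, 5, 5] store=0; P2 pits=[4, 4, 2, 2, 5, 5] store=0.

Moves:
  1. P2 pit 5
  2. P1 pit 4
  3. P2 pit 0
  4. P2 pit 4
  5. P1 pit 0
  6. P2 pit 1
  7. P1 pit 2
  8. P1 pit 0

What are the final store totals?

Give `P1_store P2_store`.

Move 1: P2 pit5 -> P1=[3,6,5,5,5,5](0) P2=[4,4,2,2,5,0](1)
Move 2: P1 pit4 -> P1=[3,6,5,5,0,6](1) P2=[5,5,3,2,5,0](1)
Move 3: P2 pit0 -> P1=[0,6,5,5,0,6](1) P2=[0,6,4,3,6,0](5)
Move 4: P2 pit4 -> P1=[1,7,6,6,0,6](1) P2=[0,6,4,3,0,1](6)
Move 5: P1 pit0 -> P1=[0,8,6,6,0,6](1) P2=[0,6,4,3,0,1](6)
Move 6: P2 pit1 -> P1=[1,8,6,6,0,6](1) P2=[0,0,5,4,1,2](7)
Move 7: P1 pit2 -> P1=[1,8,0,7,1,7](2) P2=[1,1,5,4,1,2](7)
Move 8: P1 pit0 -> P1=[0,9,0,7,1,7](2) P2=[1,1,5,4,1,2](7)

Answer: 2 7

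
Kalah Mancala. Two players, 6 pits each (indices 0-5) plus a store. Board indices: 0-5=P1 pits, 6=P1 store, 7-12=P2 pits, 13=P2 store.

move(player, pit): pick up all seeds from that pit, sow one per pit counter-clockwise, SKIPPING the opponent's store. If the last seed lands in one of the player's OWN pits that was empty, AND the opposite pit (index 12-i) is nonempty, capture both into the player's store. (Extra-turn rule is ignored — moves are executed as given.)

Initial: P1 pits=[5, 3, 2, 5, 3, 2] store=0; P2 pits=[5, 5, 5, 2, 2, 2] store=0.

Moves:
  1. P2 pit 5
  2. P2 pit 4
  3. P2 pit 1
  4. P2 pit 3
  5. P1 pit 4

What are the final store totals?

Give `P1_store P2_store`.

Move 1: P2 pit5 -> P1=[6,3,2,5,3,2](0) P2=[5,5,5,2,2,0](1)
Move 2: P2 pit4 -> P1=[6,3,2,5,3,2](0) P2=[5,5,5,2,0,1](2)
Move 3: P2 pit1 -> P1=[6,3,2,5,3,2](0) P2=[5,0,6,3,1,2](3)
Move 4: P2 pit3 -> P1=[6,3,2,5,3,2](0) P2=[5,0,6,0,2,3](4)
Move 5: P1 pit4 -> P1=[6,3,2,5,0,3](1) P2=[6,0,6,0,2,3](4)

Answer: 1 4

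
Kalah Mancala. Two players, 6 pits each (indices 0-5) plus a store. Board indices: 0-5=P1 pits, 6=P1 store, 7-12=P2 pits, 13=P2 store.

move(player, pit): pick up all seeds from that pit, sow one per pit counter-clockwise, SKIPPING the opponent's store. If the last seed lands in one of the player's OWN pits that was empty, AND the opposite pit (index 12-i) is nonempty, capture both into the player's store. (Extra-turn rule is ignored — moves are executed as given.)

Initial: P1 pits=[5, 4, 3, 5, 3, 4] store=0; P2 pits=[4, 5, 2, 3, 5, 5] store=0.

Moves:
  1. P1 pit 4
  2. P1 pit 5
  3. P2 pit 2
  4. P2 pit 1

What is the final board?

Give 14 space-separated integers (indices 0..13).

Answer: 6 4 3 5 0 0 2 6 0 1 6 7 7 1

Derivation:
Move 1: P1 pit4 -> P1=[5,4,3,5,0,5](1) P2=[5,5,2,3,5,5](0)
Move 2: P1 pit5 -> P1=[5,4,3,5,0,0](2) P2=[6,6,3,4,5,5](0)
Move 3: P2 pit2 -> P1=[5,4,3,5,0,0](2) P2=[6,6,0,5,6,6](0)
Move 4: P2 pit1 -> P1=[6,4,3,5,0,0](2) P2=[6,0,1,6,7,7](1)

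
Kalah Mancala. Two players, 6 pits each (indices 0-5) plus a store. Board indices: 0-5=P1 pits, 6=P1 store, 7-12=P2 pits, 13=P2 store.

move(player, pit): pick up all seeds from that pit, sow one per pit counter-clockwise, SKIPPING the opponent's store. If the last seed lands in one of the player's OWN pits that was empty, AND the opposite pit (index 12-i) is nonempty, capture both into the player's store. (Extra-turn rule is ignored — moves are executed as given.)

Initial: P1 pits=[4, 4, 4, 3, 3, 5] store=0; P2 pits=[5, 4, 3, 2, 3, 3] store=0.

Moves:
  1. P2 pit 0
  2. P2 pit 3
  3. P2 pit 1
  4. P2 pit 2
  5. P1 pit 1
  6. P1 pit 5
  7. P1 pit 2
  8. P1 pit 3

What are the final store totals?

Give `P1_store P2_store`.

Move 1: P2 pit0 -> P1=[4,4,4,3,3,5](0) P2=[0,5,4,3,4,4](0)
Move 2: P2 pit3 -> P1=[4,4,4,3,3,5](0) P2=[0,5,4,0,5,5](1)
Move 3: P2 pit1 -> P1=[4,4,4,3,3,5](0) P2=[0,0,5,1,6,6](2)
Move 4: P2 pit2 -> P1=[5,4,4,3,3,5](0) P2=[0,0,0,2,7,7](3)
Move 5: P1 pit1 -> P1=[5,0,5,4,4,6](0) P2=[0,0,0,2,7,7](3)
Move 6: P1 pit5 -> P1=[5,0,5,4,4,0](1) P2=[1,1,1,3,8,7](3)
Move 7: P1 pit2 -> P1=[5,0,0,5,5,1](2) P2=[2,1,1,3,8,7](3)
Move 8: P1 pit3 -> P1=[5,0,0,0,6,2](3) P2=[3,2,1,3,8,7](3)

Answer: 3 3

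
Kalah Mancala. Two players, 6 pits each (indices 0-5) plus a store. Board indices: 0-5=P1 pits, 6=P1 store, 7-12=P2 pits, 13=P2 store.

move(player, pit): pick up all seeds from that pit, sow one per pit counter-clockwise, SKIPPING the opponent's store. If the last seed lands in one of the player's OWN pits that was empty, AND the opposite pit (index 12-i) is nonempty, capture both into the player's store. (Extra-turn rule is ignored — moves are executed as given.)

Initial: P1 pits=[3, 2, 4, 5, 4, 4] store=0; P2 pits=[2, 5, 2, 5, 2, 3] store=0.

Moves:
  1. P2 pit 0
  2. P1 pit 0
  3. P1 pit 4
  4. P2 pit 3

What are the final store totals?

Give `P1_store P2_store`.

Answer: 1 1

Derivation:
Move 1: P2 pit0 -> P1=[3,2,4,5,4,4](0) P2=[0,6,3,5,2,3](0)
Move 2: P1 pit0 -> P1=[0,3,5,6,4,4](0) P2=[0,6,3,5,2,3](0)
Move 3: P1 pit4 -> P1=[0,3,5,6,0,5](1) P2=[1,7,3,5,2,3](0)
Move 4: P2 pit3 -> P1=[1,4,5,6,0,5](1) P2=[1,7,3,0,3,4](1)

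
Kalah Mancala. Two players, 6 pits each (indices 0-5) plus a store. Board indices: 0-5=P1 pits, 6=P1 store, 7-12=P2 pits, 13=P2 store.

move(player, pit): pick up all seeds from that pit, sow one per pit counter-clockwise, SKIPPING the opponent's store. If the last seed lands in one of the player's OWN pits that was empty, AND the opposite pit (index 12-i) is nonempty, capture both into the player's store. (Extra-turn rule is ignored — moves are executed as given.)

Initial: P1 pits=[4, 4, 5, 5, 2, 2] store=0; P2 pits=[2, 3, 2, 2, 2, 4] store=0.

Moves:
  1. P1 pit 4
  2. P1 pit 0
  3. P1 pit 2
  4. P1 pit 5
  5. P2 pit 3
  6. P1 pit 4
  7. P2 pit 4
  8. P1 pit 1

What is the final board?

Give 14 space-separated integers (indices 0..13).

Answer: 1 0 1 8 1 1 13 0 2 3 0 0 6 1

Derivation:
Move 1: P1 pit4 -> P1=[4,4,5,5,0,3](1) P2=[2,3,2,2,2,4](0)
Move 2: P1 pit0 -> P1=[0,5,6,6,0,3](5) P2=[2,0,2,2,2,4](0)
Move 3: P1 pit2 -> P1=[0,5,0,7,1,4](6) P2=[3,1,2,2,2,4](0)
Move 4: P1 pit5 -> P1=[0,5,0,7,1,0](7) P2=[4,2,3,2,2,4](0)
Move 5: P2 pit3 -> P1=[0,5,0,7,1,0](7) P2=[4,2,3,0,3,5](0)
Move 6: P1 pit4 -> P1=[0,5,0,7,0,0](12) P2=[0,2,3,0,3,5](0)
Move 7: P2 pit4 -> P1=[1,5,0,7,0,0](12) P2=[0,2,3,0,0,6](1)
Move 8: P1 pit1 -> P1=[1,0,1,8,1,1](13) P2=[0,2,3,0,0,6](1)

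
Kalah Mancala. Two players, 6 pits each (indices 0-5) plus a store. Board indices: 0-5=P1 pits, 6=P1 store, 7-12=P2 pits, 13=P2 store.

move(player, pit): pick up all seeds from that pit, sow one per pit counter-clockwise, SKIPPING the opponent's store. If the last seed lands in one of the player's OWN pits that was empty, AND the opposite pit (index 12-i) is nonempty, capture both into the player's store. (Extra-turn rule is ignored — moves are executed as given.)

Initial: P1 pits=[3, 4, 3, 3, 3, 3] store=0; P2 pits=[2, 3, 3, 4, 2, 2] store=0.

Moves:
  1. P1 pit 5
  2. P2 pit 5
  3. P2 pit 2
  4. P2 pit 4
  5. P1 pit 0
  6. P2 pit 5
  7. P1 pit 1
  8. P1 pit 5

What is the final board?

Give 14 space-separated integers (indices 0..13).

Answer: 0 0 4 4 4 0 3 3 4 0 5 0 0 8

Derivation:
Move 1: P1 pit5 -> P1=[3,4,3,3,3,0](1) P2=[3,4,3,4,2,2](0)
Move 2: P2 pit5 -> P1=[4,4,3,3,3,0](1) P2=[3,4,3,4,2,0](1)
Move 3: P2 pit2 -> P1=[0,4,3,3,3,0](1) P2=[3,4,0,5,3,0](6)
Move 4: P2 pit4 -> P1=[1,4,3,3,3,0](1) P2=[3,4,0,5,0,1](7)
Move 5: P1 pit0 -> P1=[0,5,3,3,3,0](1) P2=[3,4,0,5,0,1](7)
Move 6: P2 pit5 -> P1=[0,5,3,3,3,0](1) P2=[3,4,0,5,0,0](8)
Move 7: P1 pit1 -> P1=[0,0,4,4,4,1](2) P2=[3,4,0,5,0,0](8)
Move 8: P1 pit5 -> P1=[0,0,4,4,4,0](3) P2=[3,4,0,5,0,0](8)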